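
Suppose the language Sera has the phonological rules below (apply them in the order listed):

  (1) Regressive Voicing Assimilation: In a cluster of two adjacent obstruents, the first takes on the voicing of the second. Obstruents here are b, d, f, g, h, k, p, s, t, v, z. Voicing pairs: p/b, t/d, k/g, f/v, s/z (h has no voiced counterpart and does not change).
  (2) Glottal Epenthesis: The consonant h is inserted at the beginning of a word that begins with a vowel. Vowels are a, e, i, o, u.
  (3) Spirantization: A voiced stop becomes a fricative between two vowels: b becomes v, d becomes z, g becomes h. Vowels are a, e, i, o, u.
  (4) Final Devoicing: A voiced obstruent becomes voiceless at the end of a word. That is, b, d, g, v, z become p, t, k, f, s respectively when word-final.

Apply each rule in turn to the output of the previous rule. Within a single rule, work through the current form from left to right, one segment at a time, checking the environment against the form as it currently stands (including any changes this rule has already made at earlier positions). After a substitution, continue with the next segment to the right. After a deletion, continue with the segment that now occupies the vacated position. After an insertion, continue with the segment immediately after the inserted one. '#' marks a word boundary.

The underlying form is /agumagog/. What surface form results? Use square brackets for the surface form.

(1) Regressive Voicing Assimilation: no change — [agumagog]
(2) Glottal Epenthesis: [agumagog] → [hagumagog]
(3) Spirantization: [hagumagog] → [hahumahog]
(4) Final Devoicing: [hahumahog] → [hahumahok]

[hahumahok]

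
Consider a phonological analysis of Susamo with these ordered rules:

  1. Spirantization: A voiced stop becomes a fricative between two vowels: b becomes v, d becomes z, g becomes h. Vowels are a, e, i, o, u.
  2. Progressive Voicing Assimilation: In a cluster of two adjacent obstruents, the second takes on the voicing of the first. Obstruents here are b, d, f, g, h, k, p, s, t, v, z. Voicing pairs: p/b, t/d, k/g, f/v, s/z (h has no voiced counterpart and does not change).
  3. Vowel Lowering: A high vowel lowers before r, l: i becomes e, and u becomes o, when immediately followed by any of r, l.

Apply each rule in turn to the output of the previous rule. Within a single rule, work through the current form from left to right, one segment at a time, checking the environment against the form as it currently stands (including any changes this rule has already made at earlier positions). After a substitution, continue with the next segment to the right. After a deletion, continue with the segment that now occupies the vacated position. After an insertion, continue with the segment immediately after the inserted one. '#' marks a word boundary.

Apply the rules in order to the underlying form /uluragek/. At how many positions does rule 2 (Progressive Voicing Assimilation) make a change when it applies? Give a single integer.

1 Spirantization: [uluragek] → [ulurahek]
2 Progressive Voicing Assimilation: no change — [ulurahek]
3 Vowel Lowering: [ulurahek] → [olorahek]
Rule 2 changed 0 position(s).

0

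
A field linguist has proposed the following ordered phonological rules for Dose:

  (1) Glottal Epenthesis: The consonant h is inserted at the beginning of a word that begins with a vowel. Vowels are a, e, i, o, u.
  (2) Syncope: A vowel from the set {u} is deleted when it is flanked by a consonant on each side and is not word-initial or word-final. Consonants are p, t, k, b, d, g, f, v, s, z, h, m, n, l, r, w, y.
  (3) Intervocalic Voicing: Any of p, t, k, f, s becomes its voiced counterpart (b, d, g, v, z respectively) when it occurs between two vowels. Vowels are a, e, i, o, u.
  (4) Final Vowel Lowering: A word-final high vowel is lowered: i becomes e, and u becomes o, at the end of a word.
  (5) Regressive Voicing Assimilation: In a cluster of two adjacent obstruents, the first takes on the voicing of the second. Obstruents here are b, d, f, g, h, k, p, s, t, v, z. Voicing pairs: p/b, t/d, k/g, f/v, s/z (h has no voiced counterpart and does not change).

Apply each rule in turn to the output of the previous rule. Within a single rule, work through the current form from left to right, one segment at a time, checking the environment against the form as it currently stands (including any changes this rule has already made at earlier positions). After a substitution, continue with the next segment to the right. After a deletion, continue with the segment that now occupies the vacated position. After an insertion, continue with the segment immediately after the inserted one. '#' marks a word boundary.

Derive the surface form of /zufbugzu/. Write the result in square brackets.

[svbgzo]

(1) Glottal Epenthesis: no change — [zufbugzu]
(2) Syncope: [zufbugzu] → [zfbgzu]
(3) Intervocalic Voicing: no change — [zfbgzu]
(4) Final Vowel Lowering: [zfbgzu] → [zfbgzo]
(5) Regressive Voicing Assimilation: [zfbgzo] → [svbgzo]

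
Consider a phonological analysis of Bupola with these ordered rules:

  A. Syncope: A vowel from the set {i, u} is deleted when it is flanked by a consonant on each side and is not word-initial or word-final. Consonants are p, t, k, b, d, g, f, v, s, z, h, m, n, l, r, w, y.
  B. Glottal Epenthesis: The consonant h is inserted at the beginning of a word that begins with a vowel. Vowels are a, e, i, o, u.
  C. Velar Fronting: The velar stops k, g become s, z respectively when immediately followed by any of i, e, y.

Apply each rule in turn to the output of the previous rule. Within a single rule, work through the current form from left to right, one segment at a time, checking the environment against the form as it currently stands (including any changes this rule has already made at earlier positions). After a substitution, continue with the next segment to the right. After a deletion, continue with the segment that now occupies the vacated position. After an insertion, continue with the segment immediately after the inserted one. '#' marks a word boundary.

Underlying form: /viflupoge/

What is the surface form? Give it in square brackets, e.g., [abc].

[vflpoze]

A Syncope: [viflupoge] → [vflpoge]
B Glottal Epenthesis: no change — [vflpoge]
C Velar Fronting: [vflpoge] → [vflpoze]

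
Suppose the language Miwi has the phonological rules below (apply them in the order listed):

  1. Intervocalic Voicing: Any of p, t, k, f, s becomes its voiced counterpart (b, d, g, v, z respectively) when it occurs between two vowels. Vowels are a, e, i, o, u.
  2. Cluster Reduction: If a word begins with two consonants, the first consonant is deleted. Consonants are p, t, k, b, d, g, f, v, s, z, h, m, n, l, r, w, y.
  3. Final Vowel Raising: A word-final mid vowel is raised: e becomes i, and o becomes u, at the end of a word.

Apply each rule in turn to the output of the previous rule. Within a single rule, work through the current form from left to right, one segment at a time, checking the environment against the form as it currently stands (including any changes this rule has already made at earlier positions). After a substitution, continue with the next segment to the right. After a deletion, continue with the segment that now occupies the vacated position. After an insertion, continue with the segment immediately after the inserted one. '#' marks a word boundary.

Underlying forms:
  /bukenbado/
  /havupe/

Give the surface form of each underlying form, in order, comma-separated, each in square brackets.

/bukenbado/:
  1 Intervocalic Voicing: [bukenbado] → [bugenbado]
  2 Cluster Reduction: no change — [bugenbado]
  3 Final Vowel Raising: [bugenbado] → [bugenbadu]
/havupe/:
  1 Intervocalic Voicing: [havupe] → [havube]
  2 Cluster Reduction: no change — [havube]
  3 Final Vowel Raising: [havube] → [havubi]

[bugenbadu], [havubi]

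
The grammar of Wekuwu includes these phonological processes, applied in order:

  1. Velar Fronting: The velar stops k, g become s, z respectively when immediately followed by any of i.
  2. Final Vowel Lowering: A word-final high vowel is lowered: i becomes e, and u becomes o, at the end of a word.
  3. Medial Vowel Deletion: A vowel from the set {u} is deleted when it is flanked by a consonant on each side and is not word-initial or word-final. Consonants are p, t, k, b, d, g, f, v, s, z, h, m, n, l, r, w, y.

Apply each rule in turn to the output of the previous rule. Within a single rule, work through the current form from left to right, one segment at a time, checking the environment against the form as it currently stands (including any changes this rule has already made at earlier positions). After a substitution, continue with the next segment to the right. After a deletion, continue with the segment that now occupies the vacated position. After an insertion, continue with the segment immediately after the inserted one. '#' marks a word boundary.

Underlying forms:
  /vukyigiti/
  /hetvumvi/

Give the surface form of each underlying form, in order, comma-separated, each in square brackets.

/vukyigiti/:
  1 Velar Fronting: [vukyigiti] → [vukyiziti]
  2 Final Vowel Lowering: [vukyiziti] → [vukyizite]
  3 Medial Vowel Deletion: [vukyizite] → [vkyizite]
/hetvumvi/:
  1 Velar Fronting: no change — [hetvumvi]
  2 Final Vowel Lowering: [hetvumvi] → [hetvumve]
  3 Medial Vowel Deletion: [hetvumve] → [hetvmve]

[vkyizite], [hetvmve]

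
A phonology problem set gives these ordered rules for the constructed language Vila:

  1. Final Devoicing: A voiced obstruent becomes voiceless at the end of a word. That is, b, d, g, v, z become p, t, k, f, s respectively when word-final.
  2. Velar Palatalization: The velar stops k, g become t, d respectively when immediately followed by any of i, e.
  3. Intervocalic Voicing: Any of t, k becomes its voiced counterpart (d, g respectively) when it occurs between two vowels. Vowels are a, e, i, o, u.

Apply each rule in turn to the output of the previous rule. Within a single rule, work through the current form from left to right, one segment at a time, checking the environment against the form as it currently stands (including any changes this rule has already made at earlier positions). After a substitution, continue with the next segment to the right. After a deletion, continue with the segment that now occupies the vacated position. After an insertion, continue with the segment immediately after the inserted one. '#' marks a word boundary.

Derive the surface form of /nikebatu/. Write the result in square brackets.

1 Final Devoicing: no change — [nikebatu]
2 Velar Palatalization: [nikebatu] → [nitebatu]
3 Intervocalic Voicing: [nitebatu] → [nidebadu]

[nidebadu]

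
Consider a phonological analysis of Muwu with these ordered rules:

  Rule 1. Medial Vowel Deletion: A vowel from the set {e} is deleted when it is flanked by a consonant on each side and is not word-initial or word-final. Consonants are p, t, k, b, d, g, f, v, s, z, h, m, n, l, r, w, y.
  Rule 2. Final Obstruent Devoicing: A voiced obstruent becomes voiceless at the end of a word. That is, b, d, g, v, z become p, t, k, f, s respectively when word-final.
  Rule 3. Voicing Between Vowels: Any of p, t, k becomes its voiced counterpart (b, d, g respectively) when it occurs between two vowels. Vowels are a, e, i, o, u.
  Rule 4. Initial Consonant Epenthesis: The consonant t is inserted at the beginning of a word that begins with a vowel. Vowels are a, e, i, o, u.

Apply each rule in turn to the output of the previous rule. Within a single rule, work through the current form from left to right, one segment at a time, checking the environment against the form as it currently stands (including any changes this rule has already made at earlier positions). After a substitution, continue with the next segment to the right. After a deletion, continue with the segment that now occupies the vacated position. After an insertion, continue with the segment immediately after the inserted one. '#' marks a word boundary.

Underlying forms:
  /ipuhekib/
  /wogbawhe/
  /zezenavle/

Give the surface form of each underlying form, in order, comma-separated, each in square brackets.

/ipuhekib/:
  Rule 1 Medial Vowel Deletion: [ipuhekib] → [ipuhkib]
  Rule 2 Final Obstruent Devoicing: [ipuhkib] → [ipuhkip]
  Rule 3 Voicing Between Vowels: [ipuhkip] → [ibuhkip]
  Rule 4 Initial Consonant Epenthesis: [ibuhkip] → [tibuhkip]
/wogbawhe/:
  Rule 1 Medial Vowel Deletion: no change — [wogbawhe]
  Rule 2 Final Obstruent Devoicing: no change — [wogbawhe]
  Rule 3 Voicing Between Vowels: no change — [wogbawhe]
  Rule 4 Initial Consonant Epenthesis: no change — [wogbawhe]
/zezenavle/:
  Rule 1 Medial Vowel Deletion: [zezenavle] → [zznavle]
  Rule 2 Final Obstruent Devoicing: no change — [zznavle]
  Rule 3 Voicing Between Vowels: no change — [zznavle]
  Rule 4 Initial Consonant Epenthesis: no change — [zznavle]

[tibuhkip], [wogbawhe], [zznavle]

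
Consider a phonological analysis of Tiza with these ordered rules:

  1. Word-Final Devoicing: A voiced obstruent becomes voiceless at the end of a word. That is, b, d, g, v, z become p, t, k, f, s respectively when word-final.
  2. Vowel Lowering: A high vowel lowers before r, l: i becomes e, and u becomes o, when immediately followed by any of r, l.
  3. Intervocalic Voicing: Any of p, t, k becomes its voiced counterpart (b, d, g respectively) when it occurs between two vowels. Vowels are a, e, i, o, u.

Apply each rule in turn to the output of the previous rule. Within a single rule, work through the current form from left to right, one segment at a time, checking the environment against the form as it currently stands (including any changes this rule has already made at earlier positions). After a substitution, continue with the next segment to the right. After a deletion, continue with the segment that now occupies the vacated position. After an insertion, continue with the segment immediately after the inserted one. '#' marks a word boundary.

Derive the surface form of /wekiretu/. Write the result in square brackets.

1 Word-Final Devoicing: no change — [wekiretu]
2 Vowel Lowering: [wekiretu] → [wekeretu]
3 Intervocalic Voicing: [wekeretu] → [wegeredu]

[wegeredu]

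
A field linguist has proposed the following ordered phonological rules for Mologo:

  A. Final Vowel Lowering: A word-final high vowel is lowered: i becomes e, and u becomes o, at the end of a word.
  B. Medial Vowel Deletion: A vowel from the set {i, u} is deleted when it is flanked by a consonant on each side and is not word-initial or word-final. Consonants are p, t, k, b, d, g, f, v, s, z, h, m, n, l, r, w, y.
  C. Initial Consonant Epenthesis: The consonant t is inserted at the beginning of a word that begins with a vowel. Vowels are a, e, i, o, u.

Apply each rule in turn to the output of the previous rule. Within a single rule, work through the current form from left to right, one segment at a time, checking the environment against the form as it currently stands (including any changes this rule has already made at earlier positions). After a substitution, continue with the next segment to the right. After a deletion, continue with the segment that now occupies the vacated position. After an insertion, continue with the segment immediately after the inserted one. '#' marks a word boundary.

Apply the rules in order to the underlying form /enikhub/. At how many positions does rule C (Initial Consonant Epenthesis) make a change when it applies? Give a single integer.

1

A Final Vowel Lowering: no change — [enikhub]
B Medial Vowel Deletion: [enikhub] → [enkhb]
C Initial Consonant Epenthesis: [enkhb] → [tenkhb]
Rule C changed 1 position(s).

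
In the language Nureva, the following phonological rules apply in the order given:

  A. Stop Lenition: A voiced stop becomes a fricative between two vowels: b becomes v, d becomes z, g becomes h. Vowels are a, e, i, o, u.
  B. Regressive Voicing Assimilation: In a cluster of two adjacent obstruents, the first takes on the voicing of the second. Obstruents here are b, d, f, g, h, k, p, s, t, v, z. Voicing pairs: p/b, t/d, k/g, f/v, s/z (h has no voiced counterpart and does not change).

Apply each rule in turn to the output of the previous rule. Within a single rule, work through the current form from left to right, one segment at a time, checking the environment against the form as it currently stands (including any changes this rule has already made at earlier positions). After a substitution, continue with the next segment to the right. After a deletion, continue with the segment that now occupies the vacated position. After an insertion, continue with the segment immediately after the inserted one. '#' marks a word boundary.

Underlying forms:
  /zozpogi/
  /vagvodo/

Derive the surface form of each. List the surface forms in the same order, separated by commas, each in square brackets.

/zozpogi/:
  A Stop Lenition: [zozpogi] → [zozpohi]
  B Regressive Voicing Assimilation: [zozpohi] → [zospohi]
/vagvodo/:
  A Stop Lenition: [vagvodo] → [vagvozo]
  B Regressive Voicing Assimilation: no change — [vagvozo]

[zospohi], [vagvozo]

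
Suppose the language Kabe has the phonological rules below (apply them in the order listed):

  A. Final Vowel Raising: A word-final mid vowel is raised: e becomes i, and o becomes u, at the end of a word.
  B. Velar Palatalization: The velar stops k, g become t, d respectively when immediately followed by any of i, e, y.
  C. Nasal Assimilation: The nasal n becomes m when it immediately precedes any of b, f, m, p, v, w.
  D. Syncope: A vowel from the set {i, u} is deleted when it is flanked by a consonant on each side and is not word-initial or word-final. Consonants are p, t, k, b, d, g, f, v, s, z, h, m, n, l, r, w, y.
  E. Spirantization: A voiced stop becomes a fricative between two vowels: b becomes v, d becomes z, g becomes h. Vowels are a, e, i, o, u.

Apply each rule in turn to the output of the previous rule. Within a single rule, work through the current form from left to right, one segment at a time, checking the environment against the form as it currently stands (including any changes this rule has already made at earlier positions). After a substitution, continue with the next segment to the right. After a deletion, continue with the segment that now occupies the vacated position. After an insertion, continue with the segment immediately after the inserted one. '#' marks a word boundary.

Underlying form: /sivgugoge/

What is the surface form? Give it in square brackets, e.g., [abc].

A Final Vowel Raising: [sivgugoge] → [sivgugogi]
B Velar Palatalization: [sivgugogi] → [sivgugodi]
C Nasal Assimilation: no change — [sivgugodi]
D Syncope: [sivgugodi] → [svggodi]
E Spirantization: [svggodi] → [svggozi]

[svggozi]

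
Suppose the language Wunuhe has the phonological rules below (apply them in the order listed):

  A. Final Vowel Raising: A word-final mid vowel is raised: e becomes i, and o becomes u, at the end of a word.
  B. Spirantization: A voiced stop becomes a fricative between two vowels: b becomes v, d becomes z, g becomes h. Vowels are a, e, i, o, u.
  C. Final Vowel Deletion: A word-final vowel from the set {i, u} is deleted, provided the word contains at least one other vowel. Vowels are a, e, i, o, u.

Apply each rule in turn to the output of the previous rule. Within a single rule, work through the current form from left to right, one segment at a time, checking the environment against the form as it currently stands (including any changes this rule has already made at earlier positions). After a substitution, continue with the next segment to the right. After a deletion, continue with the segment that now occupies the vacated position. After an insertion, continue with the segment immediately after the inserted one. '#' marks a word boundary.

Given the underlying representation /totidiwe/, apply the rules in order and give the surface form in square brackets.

[totiziw]

A Final Vowel Raising: [totidiwe] → [totidiwi]
B Spirantization: [totidiwi] → [totiziwi]
C Final Vowel Deletion: [totiziwi] → [totiziw]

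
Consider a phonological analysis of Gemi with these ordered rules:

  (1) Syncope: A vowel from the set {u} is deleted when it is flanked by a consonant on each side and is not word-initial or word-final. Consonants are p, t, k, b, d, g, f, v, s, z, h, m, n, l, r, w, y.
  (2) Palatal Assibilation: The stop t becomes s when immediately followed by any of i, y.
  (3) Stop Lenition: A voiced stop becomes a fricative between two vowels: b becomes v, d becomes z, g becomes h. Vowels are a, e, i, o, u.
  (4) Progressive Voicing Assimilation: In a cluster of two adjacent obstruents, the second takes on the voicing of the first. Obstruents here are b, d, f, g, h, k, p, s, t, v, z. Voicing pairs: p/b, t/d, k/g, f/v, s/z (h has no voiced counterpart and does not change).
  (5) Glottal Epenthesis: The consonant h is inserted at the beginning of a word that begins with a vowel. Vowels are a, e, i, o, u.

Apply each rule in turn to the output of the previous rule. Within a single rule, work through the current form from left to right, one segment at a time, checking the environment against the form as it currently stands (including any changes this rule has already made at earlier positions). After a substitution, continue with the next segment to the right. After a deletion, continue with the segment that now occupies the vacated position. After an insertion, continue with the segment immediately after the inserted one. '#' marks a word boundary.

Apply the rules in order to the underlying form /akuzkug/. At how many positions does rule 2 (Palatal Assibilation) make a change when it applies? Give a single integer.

0

(1) Syncope: [akuzkug] → [akzkg]
(2) Palatal Assibilation: no change — [akzkg]
(3) Stop Lenition: no change — [akzkg]
(4) Progressive Voicing Assimilation: [akzkg] → [akskk]
(5) Glottal Epenthesis: [akskk] → [hakskk]
Rule 2 changed 0 position(s).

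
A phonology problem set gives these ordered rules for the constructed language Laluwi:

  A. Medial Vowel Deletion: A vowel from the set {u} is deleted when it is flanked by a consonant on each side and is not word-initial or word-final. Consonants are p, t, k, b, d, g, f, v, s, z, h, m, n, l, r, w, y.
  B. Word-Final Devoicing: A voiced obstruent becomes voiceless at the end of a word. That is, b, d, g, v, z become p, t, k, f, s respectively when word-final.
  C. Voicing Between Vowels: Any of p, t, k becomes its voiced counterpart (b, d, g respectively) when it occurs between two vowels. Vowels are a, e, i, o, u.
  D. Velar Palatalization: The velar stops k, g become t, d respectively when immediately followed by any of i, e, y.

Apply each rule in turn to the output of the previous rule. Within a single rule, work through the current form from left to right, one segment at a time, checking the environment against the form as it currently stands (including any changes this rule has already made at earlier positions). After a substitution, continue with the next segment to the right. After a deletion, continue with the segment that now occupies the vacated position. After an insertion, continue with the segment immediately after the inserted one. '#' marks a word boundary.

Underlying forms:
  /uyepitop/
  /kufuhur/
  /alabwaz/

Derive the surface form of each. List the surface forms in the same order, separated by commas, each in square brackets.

/uyepitop/:
  A Medial Vowel Deletion: no change — [uyepitop]
  B Word-Final Devoicing: no change — [uyepitop]
  C Voicing Between Vowels: [uyepitop] → [uyebidop]
  D Velar Palatalization: no change — [uyebidop]
/kufuhur/:
  A Medial Vowel Deletion: [kufuhur] → [kfhr]
  B Word-Final Devoicing: no change — [kfhr]
  C Voicing Between Vowels: no change — [kfhr]
  D Velar Palatalization: no change — [kfhr]
/alabwaz/:
  A Medial Vowel Deletion: no change — [alabwaz]
  B Word-Final Devoicing: [alabwaz] → [alabwas]
  C Voicing Between Vowels: no change — [alabwas]
  D Velar Palatalization: no change — [alabwas]

[uyebidop], [kfhr], [alabwas]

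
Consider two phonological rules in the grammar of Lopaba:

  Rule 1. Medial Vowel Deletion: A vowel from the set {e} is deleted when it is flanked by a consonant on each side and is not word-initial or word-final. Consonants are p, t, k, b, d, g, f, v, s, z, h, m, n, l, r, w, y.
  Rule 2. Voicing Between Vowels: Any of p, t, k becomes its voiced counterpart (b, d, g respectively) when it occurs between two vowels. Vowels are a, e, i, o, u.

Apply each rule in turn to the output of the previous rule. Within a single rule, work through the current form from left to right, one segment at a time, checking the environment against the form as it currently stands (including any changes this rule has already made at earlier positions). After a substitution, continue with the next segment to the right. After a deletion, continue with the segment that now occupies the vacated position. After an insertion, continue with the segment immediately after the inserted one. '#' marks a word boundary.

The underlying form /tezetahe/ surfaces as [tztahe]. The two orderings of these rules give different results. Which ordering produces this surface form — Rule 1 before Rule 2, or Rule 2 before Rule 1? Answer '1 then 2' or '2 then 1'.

1 then 2

Order 1 then 2:
  1 Medial Vowel Deletion: [tezetahe] → [tztahe]
  2 Voicing Between Vowels: no change — [tztahe]
  result: [tztahe]
Order 2 then 1:
  2 Voicing Between Vowels: [tezetahe] → [tezedahe]
  1 Medial Vowel Deletion: [tezedahe] → [tzdahe]
  result: [tzdahe]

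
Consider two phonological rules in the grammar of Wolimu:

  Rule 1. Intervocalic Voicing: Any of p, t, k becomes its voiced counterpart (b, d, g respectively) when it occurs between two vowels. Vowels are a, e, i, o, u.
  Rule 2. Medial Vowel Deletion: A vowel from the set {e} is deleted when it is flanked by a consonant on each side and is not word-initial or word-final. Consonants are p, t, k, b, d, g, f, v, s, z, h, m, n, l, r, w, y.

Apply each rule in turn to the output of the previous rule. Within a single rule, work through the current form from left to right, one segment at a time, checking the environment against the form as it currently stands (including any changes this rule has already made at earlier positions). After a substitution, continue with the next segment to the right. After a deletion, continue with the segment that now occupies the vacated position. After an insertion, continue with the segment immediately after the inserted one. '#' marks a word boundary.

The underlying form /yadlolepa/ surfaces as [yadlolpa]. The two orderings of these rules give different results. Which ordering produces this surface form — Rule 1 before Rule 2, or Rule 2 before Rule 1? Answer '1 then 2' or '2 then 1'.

Order 1 then 2:
  1 Intervocalic Voicing: [yadlolepa] → [yadloleba]
  2 Medial Vowel Deletion: [yadloleba] → [yadlolba]
  result: [yadlolba]
Order 2 then 1:
  2 Medial Vowel Deletion: [yadlolepa] → [yadlolpa]
  1 Intervocalic Voicing: no change — [yadlolpa]
  result: [yadlolpa]

2 then 1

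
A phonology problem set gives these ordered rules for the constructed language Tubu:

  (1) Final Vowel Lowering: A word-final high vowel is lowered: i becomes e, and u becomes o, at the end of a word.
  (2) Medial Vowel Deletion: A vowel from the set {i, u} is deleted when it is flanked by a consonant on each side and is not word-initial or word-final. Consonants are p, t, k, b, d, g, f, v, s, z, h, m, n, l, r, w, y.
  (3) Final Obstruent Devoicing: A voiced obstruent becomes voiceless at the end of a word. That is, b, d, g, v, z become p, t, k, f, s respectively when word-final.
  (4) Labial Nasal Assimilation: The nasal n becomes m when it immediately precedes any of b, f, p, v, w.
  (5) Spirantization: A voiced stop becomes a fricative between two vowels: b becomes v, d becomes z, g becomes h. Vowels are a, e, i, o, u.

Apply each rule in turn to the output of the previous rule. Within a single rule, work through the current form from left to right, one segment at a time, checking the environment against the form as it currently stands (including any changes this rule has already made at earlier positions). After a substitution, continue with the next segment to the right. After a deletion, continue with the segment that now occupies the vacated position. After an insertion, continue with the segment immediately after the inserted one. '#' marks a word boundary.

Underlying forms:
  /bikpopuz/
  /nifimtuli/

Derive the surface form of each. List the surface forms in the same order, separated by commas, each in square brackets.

/bikpopuz/:
  (1) Final Vowel Lowering: no change — [bikpopuz]
  (2) Medial Vowel Deletion: [bikpopuz] → [bkpopz]
  (3) Final Obstruent Devoicing: [bkpopz] → [bkpops]
  (4) Labial Nasal Assimilation: no change — [bkpops]
  (5) Spirantization: no change — [bkpops]
/nifimtuli/:
  (1) Final Vowel Lowering: [nifimtuli] → [nifimtule]
  (2) Medial Vowel Deletion: [nifimtule] → [nfmtle]
  (3) Final Obstruent Devoicing: no change — [nfmtle]
  (4) Labial Nasal Assimilation: [nfmtle] → [mfmtle]
  (5) Spirantization: no change — [mfmtle]

[bkpops], [mfmtle]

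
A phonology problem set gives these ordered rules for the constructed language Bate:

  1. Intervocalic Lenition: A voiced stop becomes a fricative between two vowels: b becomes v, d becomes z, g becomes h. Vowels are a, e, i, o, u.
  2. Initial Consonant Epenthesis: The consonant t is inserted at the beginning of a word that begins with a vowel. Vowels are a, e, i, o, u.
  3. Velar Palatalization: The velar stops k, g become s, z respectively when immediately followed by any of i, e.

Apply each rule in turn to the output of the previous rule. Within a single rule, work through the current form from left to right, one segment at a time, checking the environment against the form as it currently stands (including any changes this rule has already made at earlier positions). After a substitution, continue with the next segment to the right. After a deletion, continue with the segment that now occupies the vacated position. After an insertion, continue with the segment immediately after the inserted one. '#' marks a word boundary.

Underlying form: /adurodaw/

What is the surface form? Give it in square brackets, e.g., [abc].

[tazurozaw]

1 Intervocalic Lenition: [adurodaw] → [azurozaw]
2 Initial Consonant Epenthesis: [azurozaw] → [tazurozaw]
3 Velar Palatalization: no change — [tazurozaw]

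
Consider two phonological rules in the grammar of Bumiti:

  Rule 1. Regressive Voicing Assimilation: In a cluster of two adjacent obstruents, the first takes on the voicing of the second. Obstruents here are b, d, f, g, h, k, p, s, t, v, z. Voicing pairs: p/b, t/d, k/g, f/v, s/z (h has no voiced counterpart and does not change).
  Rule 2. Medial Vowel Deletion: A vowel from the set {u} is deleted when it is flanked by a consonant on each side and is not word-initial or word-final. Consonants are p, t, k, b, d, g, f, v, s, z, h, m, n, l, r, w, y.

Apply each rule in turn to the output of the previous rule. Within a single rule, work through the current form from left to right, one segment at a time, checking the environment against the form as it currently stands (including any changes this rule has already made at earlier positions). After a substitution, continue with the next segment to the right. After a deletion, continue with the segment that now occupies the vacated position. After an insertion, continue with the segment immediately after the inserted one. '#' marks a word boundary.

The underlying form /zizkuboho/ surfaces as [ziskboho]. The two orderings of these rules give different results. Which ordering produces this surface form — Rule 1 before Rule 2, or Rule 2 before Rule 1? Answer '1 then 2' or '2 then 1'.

Order 1 then 2:
  1 Regressive Voicing Assimilation: [zizkuboho] → [ziskuboho]
  2 Medial Vowel Deletion: [ziskuboho] → [ziskboho]
  result: [ziskboho]
Order 2 then 1:
  2 Medial Vowel Deletion: [zizkuboho] → [zizkboho]
  1 Regressive Voicing Assimilation: [zizkboho] → [zisgboho]
  result: [zisgboho]

1 then 2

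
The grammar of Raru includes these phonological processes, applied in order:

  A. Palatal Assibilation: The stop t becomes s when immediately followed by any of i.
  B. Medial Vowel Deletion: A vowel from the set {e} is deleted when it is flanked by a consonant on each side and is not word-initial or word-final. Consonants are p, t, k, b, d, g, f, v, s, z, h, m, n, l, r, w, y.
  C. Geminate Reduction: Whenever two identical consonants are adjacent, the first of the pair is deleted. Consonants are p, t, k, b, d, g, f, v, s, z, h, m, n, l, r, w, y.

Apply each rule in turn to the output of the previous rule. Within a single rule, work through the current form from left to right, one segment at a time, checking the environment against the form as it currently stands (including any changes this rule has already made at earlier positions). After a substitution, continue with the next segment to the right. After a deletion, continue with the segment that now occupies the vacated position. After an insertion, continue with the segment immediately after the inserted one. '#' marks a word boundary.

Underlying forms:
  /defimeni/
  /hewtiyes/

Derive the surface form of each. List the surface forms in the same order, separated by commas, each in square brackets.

[dfimni], [hwsiys]

/defimeni/:
  A Palatal Assibilation: no change — [defimeni]
  B Medial Vowel Deletion: [defimeni] → [dfimni]
  C Geminate Reduction: no change — [dfimni]
/hewtiyes/:
  A Palatal Assibilation: [hewtiyes] → [hewsiyes]
  B Medial Vowel Deletion: [hewsiyes] → [hwsiys]
  C Geminate Reduction: no change — [hwsiys]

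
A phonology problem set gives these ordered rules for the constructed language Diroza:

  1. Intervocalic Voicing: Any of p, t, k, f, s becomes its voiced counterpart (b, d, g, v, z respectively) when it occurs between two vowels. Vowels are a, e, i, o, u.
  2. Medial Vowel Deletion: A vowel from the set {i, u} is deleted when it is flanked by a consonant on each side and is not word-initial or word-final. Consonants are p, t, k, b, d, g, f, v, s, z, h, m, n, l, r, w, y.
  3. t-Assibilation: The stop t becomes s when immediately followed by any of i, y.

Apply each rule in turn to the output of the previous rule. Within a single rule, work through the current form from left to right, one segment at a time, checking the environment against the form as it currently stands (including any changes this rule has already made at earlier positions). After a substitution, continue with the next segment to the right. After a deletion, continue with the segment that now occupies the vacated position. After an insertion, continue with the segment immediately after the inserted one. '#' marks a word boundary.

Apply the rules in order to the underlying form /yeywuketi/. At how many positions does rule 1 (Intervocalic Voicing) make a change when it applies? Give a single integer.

1 Intervocalic Voicing: [yeywuketi] → [yeywugedi]
2 Medial Vowel Deletion: [yeywugedi] → [yeywgedi]
3 t-Assibilation: no change — [yeywgedi]
Rule 1 changed 2 position(s).

2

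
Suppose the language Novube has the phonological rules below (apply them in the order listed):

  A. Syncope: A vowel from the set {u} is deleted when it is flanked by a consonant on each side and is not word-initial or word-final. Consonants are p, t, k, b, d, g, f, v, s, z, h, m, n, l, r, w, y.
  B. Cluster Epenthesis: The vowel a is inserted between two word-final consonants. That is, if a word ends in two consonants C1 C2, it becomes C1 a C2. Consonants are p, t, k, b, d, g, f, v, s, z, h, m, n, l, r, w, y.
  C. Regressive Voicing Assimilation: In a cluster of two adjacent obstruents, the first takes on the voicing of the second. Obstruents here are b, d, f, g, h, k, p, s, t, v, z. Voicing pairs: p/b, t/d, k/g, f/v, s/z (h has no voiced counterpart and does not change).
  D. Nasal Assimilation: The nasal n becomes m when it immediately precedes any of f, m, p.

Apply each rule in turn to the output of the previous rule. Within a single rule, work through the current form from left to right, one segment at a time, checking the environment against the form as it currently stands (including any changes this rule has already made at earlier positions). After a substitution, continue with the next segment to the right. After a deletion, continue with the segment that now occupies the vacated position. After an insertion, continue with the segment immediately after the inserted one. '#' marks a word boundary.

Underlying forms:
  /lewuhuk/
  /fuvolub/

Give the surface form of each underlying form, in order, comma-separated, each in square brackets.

[lewhak], [vvolab]

/lewuhuk/:
  A Syncope: [lewuhuk] → [lewhk]
  B Cluster Epenthesis: [lewhk] → [lewhak]
  C Regressive Voicing Assimilation: no change — [lewhak]
  D Nasal Assimilation: no change — [lewhak]
/fuvolub/:
  A Syncope: [fuvolub] → [fvolb]
  B Cluster Epenthesis: [fvolb] → [fvolab]
  C Regressive Voicing Assimilation: [fvolab] → [vvolab]
  D Nasal Assimilation: no change — [vvolab]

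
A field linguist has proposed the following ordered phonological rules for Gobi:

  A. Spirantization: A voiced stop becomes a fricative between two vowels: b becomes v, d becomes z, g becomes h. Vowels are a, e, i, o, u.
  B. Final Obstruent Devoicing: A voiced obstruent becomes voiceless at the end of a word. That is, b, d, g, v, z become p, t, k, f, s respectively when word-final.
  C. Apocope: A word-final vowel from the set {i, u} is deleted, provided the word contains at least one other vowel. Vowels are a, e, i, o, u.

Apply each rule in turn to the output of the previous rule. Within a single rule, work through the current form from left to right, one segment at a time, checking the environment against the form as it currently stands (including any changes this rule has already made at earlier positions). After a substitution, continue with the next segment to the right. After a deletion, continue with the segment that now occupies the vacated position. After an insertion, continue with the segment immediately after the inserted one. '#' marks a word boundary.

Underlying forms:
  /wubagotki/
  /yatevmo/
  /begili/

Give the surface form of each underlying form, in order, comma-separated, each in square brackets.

[wuvahotk], [yatevmo], [behil]

/wubagotki/:
  A Spirantization: [wubagotki] → [wuvahotki]
  B Final Obstruent Devoicing: no change — [wuvahotki]
  C Apocope: [wuvahotki] → [wuvahotk]
/yatevmo/:
  A Spirantization: no change — [yatevmo]
  B Final Obstruent Devoicing: no change — [yatevmo]
  C Apocope: no change — [yatevmo]
/begili/:
  A Spirantization: [begili] → [behili]
  B Final Obstruent Devoicing: no change — [behili]
  C Apocope: [behili] → [behil]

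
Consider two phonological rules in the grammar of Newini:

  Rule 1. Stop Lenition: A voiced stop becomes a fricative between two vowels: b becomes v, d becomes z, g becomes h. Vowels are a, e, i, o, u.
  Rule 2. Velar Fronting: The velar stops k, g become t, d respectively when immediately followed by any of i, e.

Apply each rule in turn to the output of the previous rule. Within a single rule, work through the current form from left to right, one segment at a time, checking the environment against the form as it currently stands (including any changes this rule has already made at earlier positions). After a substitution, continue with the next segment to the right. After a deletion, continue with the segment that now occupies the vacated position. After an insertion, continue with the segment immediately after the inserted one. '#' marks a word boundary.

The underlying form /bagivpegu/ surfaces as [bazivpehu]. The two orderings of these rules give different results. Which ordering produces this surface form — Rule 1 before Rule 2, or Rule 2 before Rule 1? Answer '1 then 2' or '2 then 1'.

Order 1 then 2:
  1 Stop Lenition: [bagivpegu] → [bahivpehu]
  2 Velar Fronting: no change — [bahivpehu]
  result: [bahivpehu]
Order 2 then 1:
  2 Velar Fronting: [bagivpegu] → [badivpegu]
  1 Stop Lenition: [badivpegu] → [bazivpehu]
  result: [bazivpehu]

2 then 1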